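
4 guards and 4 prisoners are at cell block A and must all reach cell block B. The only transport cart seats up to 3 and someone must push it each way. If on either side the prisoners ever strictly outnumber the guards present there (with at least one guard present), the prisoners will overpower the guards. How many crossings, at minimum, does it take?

Counting alone: each trip to cell block B takes at most 3 across and each return brings at least 1 back, so after t trips out (and t−1 returns) at most 3t − (t−1) of the 8 are across; that first reaches 8 at t = 4, so at least 7 crossings are needed.
The safety rule pushes this higher. Following every safe sequence of crossings, the most of the 8 that can be at cell block B as the transport cart arrives there on crossing 7 is 7 — never all 8.
So no plan with fewer than 9 crossings exists, and this one achieves 9:
1. 2 prisoners → cell block B.  (cell block A: 4G 2P; cell block B: 0G 2P)
2. 1 prisoner ← cell block A.  (cell block A: 4G 3P; cell block B: 0G 1P)
3. 3 prisoners → cell block B.  (cell block A: 4G 0P; cell block B: 0G 4P)
4. 1 prisoner ← cell block A.  (cell block A: 4G 1P; cell block B: 0G 3P)
5. 3 guards → cell block B.  (cell block A: 1G 1P; cell block B: 3G 3P)
6. 1 guard and 1 prisoner ← cell block A.  (cell block A: 2G 2P; cell block B: 2G 2P)
7. 2 guards → cell block B.  (cell block A: 0G 2P; cell block B: 4G 2P)
8. 1 prisoner ← cell block A.  (cell block A: 0G 3P; cell block B: 4G 1P)
9. 3 prisoners → cell block B.  (cell block A: 0G 0P; cell block B: 4G 4P)

9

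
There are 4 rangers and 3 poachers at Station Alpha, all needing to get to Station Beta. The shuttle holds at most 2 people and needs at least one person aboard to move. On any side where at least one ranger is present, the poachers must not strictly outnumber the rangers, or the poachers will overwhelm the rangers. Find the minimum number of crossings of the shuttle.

11

Counting alone: each trip to Station Beta takes at most 2 across and each return brings at least 1 back, so after t trips out (and t−1 returns) at most 2t − (t−1) of the 7 are across; that first reaches 7 at t = 6, so at least 11 crossings are needed.
The plan below uses exactly 11 crossings, so it is optimal:
1. 2 poachers → Station Beta.  (Station Alpha: 4R 1P; Station Beta: 0R 2P)
2. 1 poacher ← Station Alpha.  (Station Alpha: 4R 2P; Station Beta: 0R 1P)
3. 2 poachers → Station Beta.  (Station Alpha: 4R 0P; Station Beta: 0R 3P)
4. 1 poacher ← Station Alpha.  (Station Alpha: 4R 1P; Station Beta: 0R 2P)
5. 2 rangers → Station Beta.  (Station Alpha: 2R 1P; Station Beta: 2R 2P)
6. 1 poacher ← Station Alpha.  (Station Alpha: 2R 2P; Station Beta: 2R 1P)
7. 1 ranger and 1 poacher → Station Beta.  (Station Alpha: 1R 1P; Station Beta: 3R 2P)
8. 1 ranger ← Station Alpha.  (Station Alpha: 2R 1P; Station Beta: 2R 2P)
9. 1 ranger and 1 poacher → Station Beta.  (Station Alpha: 1R 0P; Station Beta: 3R 3P)
10. 1 poacher ← Station Alpha.  (Station Alpha: 1R 1P; Station Beta: 3R 2P)
11. 1 ranger and 1 poacher → Station Beta.  (Station Alpha: 0R 0P; Station Beta: 4R 3P)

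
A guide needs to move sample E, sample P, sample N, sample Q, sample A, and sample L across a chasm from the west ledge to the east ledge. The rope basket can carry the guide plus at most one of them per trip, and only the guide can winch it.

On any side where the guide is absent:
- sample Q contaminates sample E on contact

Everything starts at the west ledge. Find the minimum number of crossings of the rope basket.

11

Counting alone: the guide can take at most 1 across per trip to the east ledge, so moving all 6 needs at least 6 loaded trips out, with a return between consecutive ones — at least 11 crossings.
The plan below uses exactly 11 crossings, so it is optimal:
1. Guide goes to the east ledge with sample E.
2. Guide goes back to the west ledge alone.
3. Guide goes to the east ledge with sample P.
4. Guide goes back to the west ledge alone.
5. Guide goes to the east ledge with sample N.
6. Guide goes back to the west ledge alone.
7. Guide goes to the east ledge with sample A.
8. Guide goes back to the west ledge alone.
9. Guide goes to the east ledge with sample L.
10. Guide goes back to the west ledge alone.
11. Guide goes to the east ledge with sample Q.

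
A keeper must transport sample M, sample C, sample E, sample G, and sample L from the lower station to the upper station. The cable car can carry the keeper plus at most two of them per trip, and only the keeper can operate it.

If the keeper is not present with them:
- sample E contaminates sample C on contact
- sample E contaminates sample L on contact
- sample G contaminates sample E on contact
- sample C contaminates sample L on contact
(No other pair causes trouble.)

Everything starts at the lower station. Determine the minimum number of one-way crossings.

7

Counting alone: the keeper can take at most 2 across per trip to the upper station, so moving all 5 needs at least 3 loaded trips out, with a return between consecutive ones — at least 5 crossings.
The safety rule pushes this higher. Following every safe sequence of crossings, the most of the 5 that can be at the upper station as the cable car arrives there on crossing 5 is 4 — never all 5.
So no plan with fewer than 7 crossings exists, and this one achieves 7:
1. Keeper goes to the upper station with sample C and sample E.
2. Keeper goes back to the lower station with sample C.
3. Keeper goes to the upper station with sample C and sample M.
4. Keeper goes back to the lower station with sample C.
5. Keeper goes to the upper station with sample C and sample G.
6. Keeper goes back to the lower station with sample E.
7. Keeper goes to the upper station with sample E and sample L.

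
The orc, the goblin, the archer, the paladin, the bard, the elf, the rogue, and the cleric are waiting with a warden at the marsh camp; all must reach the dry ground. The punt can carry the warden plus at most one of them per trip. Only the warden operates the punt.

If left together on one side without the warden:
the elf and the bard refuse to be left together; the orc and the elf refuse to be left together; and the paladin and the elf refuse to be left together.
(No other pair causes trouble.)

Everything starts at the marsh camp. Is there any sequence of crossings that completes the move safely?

Following every safe sequence of crossings from the start, the most of the 8 that can be at the dry ground as the punt arrives there on crossings 1, 3, 5, 7, 9, 11 is 1, 2, 3, 4, 5, 6 respectively; the best ever achieved is 6 of 8.
From crossing 13 on, no configuration arises that was not already reachable earlier: only 144 distinct safe configurations (who is on which side, and where the punt is) can ever be reached, none of them has everyone across, and every continuation just revisits them. So no valid plan exists.

No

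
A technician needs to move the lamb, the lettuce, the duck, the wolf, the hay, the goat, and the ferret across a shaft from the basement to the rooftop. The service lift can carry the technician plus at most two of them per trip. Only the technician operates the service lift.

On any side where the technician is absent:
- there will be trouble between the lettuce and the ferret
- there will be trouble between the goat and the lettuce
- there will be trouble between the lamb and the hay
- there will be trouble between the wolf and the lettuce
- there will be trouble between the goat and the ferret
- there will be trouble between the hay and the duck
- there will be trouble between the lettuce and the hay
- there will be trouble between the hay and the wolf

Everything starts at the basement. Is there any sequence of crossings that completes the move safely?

No

Whatever the first load, the items left behind include a forbidden pair without the technician. No opening move is safe, so no plan exists.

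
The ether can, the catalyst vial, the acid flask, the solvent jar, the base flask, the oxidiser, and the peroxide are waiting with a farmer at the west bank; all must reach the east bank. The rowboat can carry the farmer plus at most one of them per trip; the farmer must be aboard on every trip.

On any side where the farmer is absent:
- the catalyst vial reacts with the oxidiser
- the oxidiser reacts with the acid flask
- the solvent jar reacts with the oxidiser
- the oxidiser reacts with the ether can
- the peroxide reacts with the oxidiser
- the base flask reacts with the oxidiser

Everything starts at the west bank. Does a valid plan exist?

Following every safe sequence of crossings from the start, the most of the 7 that can be at the east bank as the rowboat arrives there on crossings 1, 3 is 1, 2 respectively; the best ever achieved is 2 of 7.
From crossing 5 on, no configuration arises that was not already reachable earlier: only 15 distinct safe configurations (who is on which side, and where the rowboat is) can ever be reached, none of them has everyone across, and every continuation just revisits them. So no valid plan exists.

No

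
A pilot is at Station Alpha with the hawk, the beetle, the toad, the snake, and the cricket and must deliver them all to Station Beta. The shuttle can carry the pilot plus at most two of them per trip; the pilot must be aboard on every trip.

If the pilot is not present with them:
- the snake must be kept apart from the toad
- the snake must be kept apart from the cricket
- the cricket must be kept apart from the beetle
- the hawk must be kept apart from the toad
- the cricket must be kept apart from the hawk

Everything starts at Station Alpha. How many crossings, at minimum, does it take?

Counting alone: the pilot can take at most 2 across per trip to Station Beta, so moving all 5 needs at least 3 loaded trips out, with a return between consecutive ones — at least 5 crossings.
The safety rule pushes this higher. Following every safe sequence of crossings, the most of the 5 that can be at Station Beta as the shuttle arrives there on crossing 5 is 4 — never all 5.
So no plan with fewer than 7 crossings exists, and this one achieves 7:
1. Pilot goes to Station Beta with the cricket and the toad.
2. Pilot goes back to Station Alpha alone.
3. Pilot goes to Station Beta with the hawk.
4. Pilot goes back to Station Alpha with the cricket and the toad.
5. Pilot goes to Station Beta with the beetle and the snake.
6. Pilot goes back to Station Alpha alone.
7. Pilot goes to Station Beta with the cricket and the toad.

7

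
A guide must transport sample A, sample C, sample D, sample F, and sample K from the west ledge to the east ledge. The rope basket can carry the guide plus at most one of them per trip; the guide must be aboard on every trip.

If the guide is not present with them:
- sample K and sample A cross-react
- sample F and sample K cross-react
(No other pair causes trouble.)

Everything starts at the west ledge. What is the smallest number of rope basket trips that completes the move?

11

Counting alone: the guide can take at most 1 across per trip to the east ledge, so moving all 5 needs at least 5 loaded trips out, with a return between consecutive ones — at least 9 crossings.
The safety rule pushes this higher. Following every safe sequence of crossings, the most of the 5 that can be at the east ledge as the rope basket arrives there on crossing 9 is 4 — never all 5.
So no plan with fewer than 11 crossings exists, and this one achieves 11:
1. Guide goes to the east ledge with sample K.
2. Guide goes back to the west ledge alone.
3. Guide goes to the east ledge with sample A.
4. Guide goes back to the west ledge with sample K.
5. Guide goes to the east ledge with sample F.
6. Guide goes back to the west ledge alone.
7. Guide goes to the east ledge with sample C.
8. Guide goes back to the west ledge alone.
9. Guide goes to the east ledge with sample D.
10. Guide goes back to the west ledge alone.
11. Guide goes to the east ledge with sample K.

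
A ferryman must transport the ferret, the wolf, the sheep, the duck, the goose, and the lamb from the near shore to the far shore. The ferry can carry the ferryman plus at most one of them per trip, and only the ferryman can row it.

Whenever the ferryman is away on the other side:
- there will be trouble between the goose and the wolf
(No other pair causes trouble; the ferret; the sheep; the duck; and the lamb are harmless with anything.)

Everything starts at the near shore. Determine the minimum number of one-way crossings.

Counting alone: the ferryman can take at most 1 across per trip to the far shore, so moving all 6 needs at least 6 loaded trips out, with a return between consecutive ones — at least 11 crossings.
The plan below uses exactly 11 crossings, so it is optimal:
1. Ferryman goes to the far shore with the wolf.
2. Ferryman goes back to the near shore alone.
3. Ferryman goes to the far shore with the ferret.
4. Ferryman goes back to the near shore alone.
5. Ferryman goes to the far shore with the sheep.
6. Ferryman goes back to the near shore alone.
7. Ferryman goes to the far shore with the duck.
8. Ferryman goes back to the near shore alone.
9. Ferryman goes to the far shore with the lamb.
10. Ferryman goes back to the near shore alone.
11. Ferryman goes to the far shore with the goose.

11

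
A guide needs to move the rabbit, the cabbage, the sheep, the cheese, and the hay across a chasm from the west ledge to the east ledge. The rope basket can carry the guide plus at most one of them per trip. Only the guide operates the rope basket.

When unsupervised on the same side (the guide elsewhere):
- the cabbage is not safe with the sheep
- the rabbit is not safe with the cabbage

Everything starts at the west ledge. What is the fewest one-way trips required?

Counting alone: the guide can take at most 1 across per trip to the east ledge, so moving all 5 needs at least 5 loaded trips out, with a return between consecutive ones — at least 9 crossings.
The safety rule pushes this higher. Following every safe sequence of crossings, the most of the 5 that can be at the east ledge as the rope basket arrives there on crossing 9 is 4 — never all 5.
So no plan with fewer than 11 crossings exists, and this one achieves 11:
1. Guide goes to the east ledge with the cabbage.
2. Guide goes back to the west ledge alone.
3. Guide goes to the east ledge with the rabbit.
4. Guide goes back to the west ledge with the cabbage.
5. Guide goes to the east ledge with the sheep.
6. Guide goes back to the west ledge alone.
7. Guide goes to the east ledge with the cheese.
8. Guide goes back to the west ledge alone.
9. Guide goes to the east ledge with the hay.
10. Guide goes back to the west ledge alone.
11. Guide goes to the east ledge with the cabbage.

11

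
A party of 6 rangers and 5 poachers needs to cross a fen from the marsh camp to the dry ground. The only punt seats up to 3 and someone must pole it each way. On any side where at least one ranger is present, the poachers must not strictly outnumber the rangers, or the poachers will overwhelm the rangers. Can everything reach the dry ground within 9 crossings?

Yes — this plan uses 9 crossings (≤ 9):
1. 3 poachers → the dry ground.  (the marsh camp: 6R 2P; the dry ground: 0R 3P)
2. 1 poacher ← the marsh camp.  (the marsh camp: 6R 3P; the dry ground: 0R 2P)
3. 3 rangers → the dry ground.  (the marsh camp: 3R 3P; the dry ground: 3R 2P)
4. 1 ranger ← the marsh camp.  (the marsh camp: 4R 3P; the dry ground: 2R 2P)
5. 2 rangers and 1 poacher → the dry ground.  (the marsh camp: 2R 2P; the dry ground: 4R 3P)
6. 1 ranger ← the marsh camp.  (the marsh camp: 3R 2P; the dry ground: 3R 3P)
7. 2 rangers and 1 poacher → the dry ground.  (the marsh camp: 1R 1P; the dry ground: 5R 4P)
8. 1 ranger ← the marsh camp.  (the marsh camp: 2R 1P; the dry ground: 4R 4P)
9. 2 rangers and 1 poacher → the dry ground.  (the marsh camp: 0R 0P; the dry ground: 6R 5P)

Yes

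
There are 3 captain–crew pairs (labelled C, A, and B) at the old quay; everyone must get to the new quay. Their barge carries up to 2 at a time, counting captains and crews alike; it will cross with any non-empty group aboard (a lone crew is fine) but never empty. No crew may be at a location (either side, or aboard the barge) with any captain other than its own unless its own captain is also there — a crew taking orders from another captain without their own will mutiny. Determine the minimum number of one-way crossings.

11

Counting alone: each trip to the new quay takes at most 2 across and each return brings at least 1 back, so after t trips out (and t−1 returns) at most 2t − (t−1) of the 6 are across; that first reaches 6 at t = 5, so at least 9 crossings are needed.
The safety rule pushes this higher. Following every safe sequence of crossings, the most of the 6 that can be at the new quay as the barge arrives there on crossing 9 is 5 — never all 6.
So no plan with fewer than 11 crossings exists, and this one achieves 11:
1. captain C and crew C cross → the new quay.
2. captain C crosses ← the old quay.
3. crew A and crew B cross → the new quay.
4. crew C crosses ← the old quay.
5. captain A and captain B cross → the new quay.
6. captain A and crew A cross ← the old quay.
7. captain A and captain C cross → the new quay.
8. crew B crosses ← the old quay.
9. crew A and crew C cross → the new quay.
10. captain B crosses ← the old quay.
11. captain B and crew B cross → the new quay.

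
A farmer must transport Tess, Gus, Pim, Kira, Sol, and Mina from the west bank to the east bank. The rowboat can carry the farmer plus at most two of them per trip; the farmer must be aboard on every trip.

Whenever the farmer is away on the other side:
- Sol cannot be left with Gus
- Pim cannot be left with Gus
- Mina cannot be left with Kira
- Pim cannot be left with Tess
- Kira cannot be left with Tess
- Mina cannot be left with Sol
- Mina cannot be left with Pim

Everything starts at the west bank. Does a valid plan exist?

Whatever the first load, the items left behind include a forbidden pair without the farmer. No opening move is safe, so no plan exists.

No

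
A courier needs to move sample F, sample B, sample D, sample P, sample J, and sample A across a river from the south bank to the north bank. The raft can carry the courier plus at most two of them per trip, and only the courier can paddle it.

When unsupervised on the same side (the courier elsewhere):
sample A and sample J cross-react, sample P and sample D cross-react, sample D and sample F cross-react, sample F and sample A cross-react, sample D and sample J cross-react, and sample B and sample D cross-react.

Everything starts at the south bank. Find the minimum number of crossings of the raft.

Counting alone: the courier can take at most 2 across per trip to the north bank, so moving all 6 needs at least 3 loaded trips out, with a return between consecutive ones — at least 5 crossings.
The safety rule pushes this higher. Following every safe sequence of crossings, the most of the 6 that can be at the north bank as the raft arrives there on crossing 5 is 5 — never all 6.
So no plan with fewer than 7 crossings exists, and this one achieves 7:
1. Courier goes to the north bank with sample A and sample D.
2. Courier goes back to the south bank alone.
3. Courier goes to the north bank with sample B and sample F.
4. Courier goes back to the south bank with sample A and sample D.
5. Courier goes to the north bank with sample J and sample P.
6. Courier goes back to the south bank alone.
7. Courier goes to the north bank with sample A and sample D.

7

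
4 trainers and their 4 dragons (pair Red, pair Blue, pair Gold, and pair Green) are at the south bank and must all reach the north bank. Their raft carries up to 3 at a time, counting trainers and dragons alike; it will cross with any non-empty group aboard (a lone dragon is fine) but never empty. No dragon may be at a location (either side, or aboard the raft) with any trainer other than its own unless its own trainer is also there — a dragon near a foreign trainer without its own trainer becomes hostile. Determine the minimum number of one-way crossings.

9

Counting alone: each trip to the north bank takes at most 3 across and each return brings at least 1 back, so after t trips out (and t−1 returns) at most 3t − (t−1) of the 8 are across; that first reaches 8 at t = 4, so at least 7 crossings are needed.
The safety rule pushes this higher. Following every safe sequence of crossings, the most of the 8 that can be at the north bank as the raft arrives there on crossing 7 is 7 — never all 8.
So no plan with fewer than 9 crossings exists, and this one achieves 9:
1. dragon Red and trainer Red cross → the north bank.
2. trainer Red crosses ← the south bank.
3. dragon Blue, trainer Blue, and trainer Red cross → the north bank.
4. dragon Red and trainer Red cross ← the south bank.
5. trainer Gold, trainer Green, and trainer Red cross → the north bank.
6. dragon Blue crosses ← the south bank.
7. dragon Blue and dragon Red cross → the north bank.
8. dragon Red crosses ← the south bank.
9. dragon Gold, dragon Green, and dragon Red cross → the north bank.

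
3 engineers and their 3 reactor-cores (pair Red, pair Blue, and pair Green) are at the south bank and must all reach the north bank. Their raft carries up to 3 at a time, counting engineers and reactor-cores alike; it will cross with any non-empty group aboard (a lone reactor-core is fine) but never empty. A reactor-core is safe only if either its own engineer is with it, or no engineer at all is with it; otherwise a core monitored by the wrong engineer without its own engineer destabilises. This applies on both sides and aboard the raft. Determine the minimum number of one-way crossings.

Counting alone: each trip to the north bank takes at most 3 across and each return brings at least 1 back, so after t trips out (and t−1 returns) at most 3t − (t−1) of the 6 are across; that first reaches 6 at t = 3, so at least 5 crossings are needed.
The plan below uses exactly 5 crossings, so it is optimal:
1. engineer Red and reactor-core Red cross → the north bank.
2. engineer Red crosses ← the south bank.
3. engineer Blue, engineer Green, and engineer Red cross → the north bank.
4. reactor-core Red crosses ← the south bank.
5. reactor-core Blue, reactor-core Green, and reactor-core Red cross → the north bank.

5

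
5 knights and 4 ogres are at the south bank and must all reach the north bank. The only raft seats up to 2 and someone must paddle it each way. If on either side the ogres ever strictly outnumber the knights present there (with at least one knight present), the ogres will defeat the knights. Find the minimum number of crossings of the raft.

Counting alone: each trip to the north bank takes at most 2 across and each return brings at least 1 back, so after t trips out (and t−1 returns) at most 2t − (t−1) of the 9 are across; that first reaches 9 at t = 8, so at least 15 crossings are needed.
The plan below uses exactly 15 crossings, so it is optimal:
1. 2 ogres → the north bank.  (the south bank: 5K 2O; the north bank: 0K 2O)
2. 1 ogre ← the south bank.  (the south bank: 5K 3O; the north bank: 0K 1O)
3. 2 ogres → the north bank.  (the south bank: 5K 1O; the north bank: 0K 3O)
4. 1 ogre ← the south bank.  (the south bank: 5K 2O; the north bank: 0K 2O)
5. 2 knights → the north bank.  (the south bank: 3K 2O; the north bank: 2K 2O)
6. 1 ogre ← the south bank.  (the south bank: 3K 3O; the north bank: 2K 1O)
7. 1 knight and 1 ogre → the north bank.  (the south bank: 2K 2O; the north bank: 3K 2O)
8. 1 knight ← the south bank.  (the south bank: 3K 2O; the north bank: 2K 2O)
9. 1 knight and 1 ogre → the north bank.  (the south bank: 2K 1O; the north bank: 3K 3O)
10. 1 ogre ← the south bank.  (the south bank: 2K 2O; the north bank: 3K 2O)
11. 1 knight and 1 ogre → the north bank.  (the south bank: 1K 1O; the north bank: 4K 3O)
12. 1 knight ← the south bank.  (the south bank: 2K 1O; the north bank: 3K 3O)
13. 1 knight and 1 ogre → the north bank.  (the south bank: 1K 0O; the north bank: 4K 4O)
14. 1 ogre ← the south bank.  (the south bank: 1K 1O; the north bank: 4K 3O)
15. 1 knight and 1 ogre → the north bank.  (the south bank: 0K 0O; the north bank: 5K 4O)

15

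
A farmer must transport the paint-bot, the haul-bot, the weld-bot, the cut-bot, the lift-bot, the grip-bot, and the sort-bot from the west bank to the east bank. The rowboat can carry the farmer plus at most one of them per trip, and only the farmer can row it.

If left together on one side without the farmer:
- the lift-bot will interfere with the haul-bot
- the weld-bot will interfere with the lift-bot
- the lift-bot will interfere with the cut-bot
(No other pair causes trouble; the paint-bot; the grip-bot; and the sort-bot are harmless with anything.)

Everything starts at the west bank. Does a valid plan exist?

Following every safe sequence of crossings from the start, the most of the 7 that can be at the east bank as the rowboat arrives there on crossings 1, 3, 5, 7, 9 is 1, 2, 3, 4, 5 respectively; the best ever achieved is 5 of 7.
From crossing 11 on, no configuration arises that was not already reachable earlier: only 72 distinct safe configurations (who is on which side, and where the rowboat is) can ever be reached, none of them has everyone across, and every continuation just revisits them. So no valid plan exists.

No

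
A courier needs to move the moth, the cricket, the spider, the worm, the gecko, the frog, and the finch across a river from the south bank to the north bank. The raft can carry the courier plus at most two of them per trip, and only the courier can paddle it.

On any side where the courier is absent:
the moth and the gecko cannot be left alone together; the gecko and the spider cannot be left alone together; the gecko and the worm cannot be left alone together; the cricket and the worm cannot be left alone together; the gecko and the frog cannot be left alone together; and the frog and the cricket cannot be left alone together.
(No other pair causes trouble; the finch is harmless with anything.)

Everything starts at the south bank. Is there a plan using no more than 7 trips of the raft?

No

Counting alone: the courier can take at most 2 across per trip to the north bank, so moving all 7 needs at least 4 loaded trips out, with a return between consecutive ones — at least 7 crossings.
The safety rule pushes this higher. Following every safe sequence of crossings, the most of the 7 that can be at the north bank as the raft arrives there on crossing 7 is 6 — never all 7.
So the move cannot be finished within 7 crossings. (The shortest complete plan takes 9:)
1. Courier goes to the north bank with the cricket and the gecko.  [the south bank: the finch, the frog, the moth, the spider, the worm | the north bank: the cricket, the gecko]
2. Courier goes back to the south bank alone.  [the south bank: the finch, the frog, the moth, the spider, the worm | the north bank: the cricket, the gecko]
3. Courier goes to the north bank with the finch.  [the south bank: the frog, the moth, the spider, the worm | the north bank: the cricket, the finch, the gecko]
4. Courier goes back to the south bank alone.  [the south bank: the frog, the moth, the spider, the worm | the north bank: the cricket, the finch, the gecko]
5. Courier goes to the north bank with the moth and the spider.  [the south bank: the frog, the worm | the north bank: the cricket, the finch, the gecko, the moth, the spider]
6. Courier goes back to the south bank with the gecko.  [the south bank: the frog, the gecko, the worm | the north bank: the cricket, the finch, the moth, the spider]
7. Courier goes to the north bank with the frog and the worm.  [the south bank: the gecko | the north bank: the cricket, the finch, the frog, the moth, the spider, the worm]
8. Courier goes back to the south bank with the cricket.  [the south bank: the cricket, the gecko | the north bank: the finch, the frog, the moth, the spider, the worm]
9. Courier goes to the north bank with the cricket and the gecko.  [the south bank: — | the north bank: the cricket, the finch, the frog, the gecko, the moth, the spider, the worm]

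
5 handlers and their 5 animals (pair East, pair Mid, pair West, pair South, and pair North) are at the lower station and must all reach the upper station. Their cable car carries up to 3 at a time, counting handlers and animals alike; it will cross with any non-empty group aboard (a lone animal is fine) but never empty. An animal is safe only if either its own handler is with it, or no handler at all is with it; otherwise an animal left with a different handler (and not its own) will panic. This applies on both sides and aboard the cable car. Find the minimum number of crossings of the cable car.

11

Counting alone: each trip to the upper station takes at most 3 across and each return brings at least 1 back, so after t trips out (and t−1 returns) at most 3t − (t−1) of the 10 are across; that first reaches 10 at t = 5, so at least 9 crossings are needed.
The safety rule pushes this higher. Following every safe sequence of crossings, the most of the 10 that can be at the upper station as the cable car arrives there on crossing 9 is 9 — never all 10.
So no plan with fewer than 11 crossings exists, and this one achieves 11:
1. animal East and handler East cross → the upper station.
2. handler East crosses ← the lower station.
3. animal Mid, animal South, and animal West cross → the upper station.
4. animal East crosses ← the lower station.
5. handler Mid, handler South, and handler West cross → the upper station.
6. animal Mid and handler Mid cross ← the lower station.
7. handler East, handler Mid, and handler North cross → the upper station.
8. animal West crosses ← the lower station.
9. animal East and animal Mid cross → the upper station.
10. animal East crosses ← the lower station.
11. animal East, animal North, and animal West cross → the upper station.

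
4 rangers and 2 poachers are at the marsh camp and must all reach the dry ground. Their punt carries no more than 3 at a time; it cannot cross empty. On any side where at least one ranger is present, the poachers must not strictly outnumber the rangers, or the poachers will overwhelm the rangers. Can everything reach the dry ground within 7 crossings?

Yes — this plan uses 5 crossings (≤ 7):
1. 2 poachers → the dry ground.  (the marsh camp: 4R 0P; the dry ground: 0R 2P)
2. 1 poacher ← the marsh camp.  (the marsh camp: 4R 1P; the dry ground: 0R 1P)
3. 2 rangers and 1 poacher → the dry ground.  (the marsh camp: 2R 0P; the dry ground: 2R 2P)
4. 1 poacher ← the marsh camp.  (the marsh camp: 2R 1P; the dry ground: 2R 1P)
5. 2 rangers and 1 poacher → the dry ground.  (the marsh camp: 0R 0P; the dry ground: 4R 2P)

Yes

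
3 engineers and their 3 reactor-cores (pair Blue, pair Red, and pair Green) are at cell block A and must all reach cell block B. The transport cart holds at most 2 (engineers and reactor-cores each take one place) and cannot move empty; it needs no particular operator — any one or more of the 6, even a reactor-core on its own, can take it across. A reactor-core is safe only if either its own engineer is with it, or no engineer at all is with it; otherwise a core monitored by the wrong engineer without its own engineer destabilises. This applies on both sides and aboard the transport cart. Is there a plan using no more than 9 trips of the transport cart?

No

Counting alone: each trip to cell block B takes at most 2 across and each return brings at least 1 back, so after t trips out (and t−1 returns) at most 2t − (t−1) of the 6 are across; that first reaches 6 at t = 5, so at least 9 crossings are needed.
The safety rule pushes this higher. Following every safe sequence of crossings, the most of the 6 that can be at cell block B as the transport cart arrives there on crossing 9 is 5 — never all 6.
So the move cannot be finished within 9 crossings. (The shortest complete plan takes 11:)
1. engineer Blue and reactor-core Blue cross → cell block B.
2. engineer Blue crosses ← cell block A.
3. reactor-core Green and reactor-core Red cross → cell block B.
4. reactor-core Blue crosses ← cell block A.
5. engineer Green and engineer Red cross → cell block B.
6. engineer Red and reactor-core Red cross ← cell block A.
7. engineer Blue and engineer Red cross → cell block B.
8. reactor-core Green crosses ← cell block A.
9. reactor-core Blue and reactor-core Red cross → cell block B.
10. engineer Green crosses ← cell block A.
11. engineer Green and reactor-core Green cross → cell block B.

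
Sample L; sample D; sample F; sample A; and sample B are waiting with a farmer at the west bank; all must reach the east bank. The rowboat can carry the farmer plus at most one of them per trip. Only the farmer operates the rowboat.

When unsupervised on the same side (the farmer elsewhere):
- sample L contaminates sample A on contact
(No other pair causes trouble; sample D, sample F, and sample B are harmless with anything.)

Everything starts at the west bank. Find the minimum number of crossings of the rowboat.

9

Counting alone: the farmer can take at most 1 across per trip to the east bank, so moving all 5 needs at least 5 loaded trips out, with a return between consecutive ones — at least 9 crossings.
The plan below uses exactly 9 crossings, so it is optimal:
1. Farmer goes to the east bank with sample L.  [the west bank: sample A, sample B, sample D, sample F | the east bank: sample L]
2. Farmer goes back to the west bank alone.  [the west bank: sample A, sample B, sample D, sample F | the east bank: sample L]
3. Farmer goes to the east bank with sample D.  [the west bank: sample A, sample B, sample F | the east bank: sample D, sample L]
4. Farmer goes back to the west bank alone.  [the west bank: sample A, sample B, sample F | the east bank: sample D, sample L]
5. Farmer goes to the east bank with sample F.  [the west bank: sample A, sample B | the east bank: sample D, sample F, sample L]
6. Farmer goes back to the west bank alone.  [the west bank: sample A, sample B | the east bank: sample D, sample F, sample L]
7. Farmer goes to the east bank with sample B.  [the west bank: sample A | the east bank: sample B, sample D, sample F, sample L]
8. Farmer goes back to the west bank alone.  [the west bank: sample A | the east bank: sample B, sample D, sample F, sample L]
9. Farmer goes to the east bank with sample A.  [the west bank: — | the east bank: sample A, sample B, sample D, sample F, sample L]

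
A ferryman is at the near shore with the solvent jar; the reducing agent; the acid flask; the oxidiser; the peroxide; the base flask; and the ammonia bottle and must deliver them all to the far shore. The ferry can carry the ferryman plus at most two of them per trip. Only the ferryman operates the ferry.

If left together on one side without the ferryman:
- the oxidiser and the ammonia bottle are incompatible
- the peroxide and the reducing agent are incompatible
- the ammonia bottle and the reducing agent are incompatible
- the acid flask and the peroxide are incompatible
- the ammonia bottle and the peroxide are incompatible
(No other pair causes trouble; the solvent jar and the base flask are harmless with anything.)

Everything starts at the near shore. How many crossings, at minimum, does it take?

11

Counting alone: the ferryman can take at most 2 across per trip to the far shore, so moving all 7 needs at least 4 loaded trips out, with a return between consecutive ones — at least 7 crossings.
The safety rule pushes this higher. Following every safe sequence of crossings, the most of the 7 that can be at the far shore as the ferry arrives there on crossings 7, 9 is 5, 6 respectively — never all 7.
So no plan with fewer than 11 crossings exists, and this one achieves 11:
1. Ferryman goes to the far shore with the ammonia bottle and the peroxide.
2. Ferryman goes back to the near shore with the peroxide.
3. Ferryman goes to the far shore with the peroxide and the solvent jar.
4. Ferryman goes back to the near shore with the peroxide.
5. Ferryman goes to the far shore with the acid flask and the reducing agent.
6. Ferryman goes back to the near shore with the reducing agent.
7. Ferryman goes to the far shore with the oxidiser and the reducing agent.
8. Ferryman goes back to the near shore with the ammonia bottle.
9. Ferryman goes to the far shore with the base flask and the peroxide.
10. Ferryman goes back to the near shore with the peroxide.
11. Ferryman goes to the far shore with the ammonia bottle and the peroxide.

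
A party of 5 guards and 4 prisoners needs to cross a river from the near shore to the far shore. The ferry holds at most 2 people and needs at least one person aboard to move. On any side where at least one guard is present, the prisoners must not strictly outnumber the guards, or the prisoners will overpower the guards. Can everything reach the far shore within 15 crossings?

Yes

Yes — this plan uses 15 crossings (≤ 15):
1. 2 prisoners → the far shore.  (the near shore: 5G 2P; the far shore: 0G 2P)
2. 1 prisoner ← the near shore.  (the near shore: 5G 3P; the far shore: 0G 1P)
3. 2 prisoners → the far shore.  (the near shore: 5G 1P; the far shore: 0G 3P)
4. 1 prisoner ← the near shore.  (the near shore: 5G 2P; the far shore: 0G 2P)
5. 2 guards → the far shore.  (the near shore: 3G 2P; the far shore: 2G 2P)
6. 1 prisoner ← the near shore.  (the near shore: 3G 3P; the far shore: 2G 1P)
7. 1 guard and 1 prisoner → the far shore.  (the near shore: 2G 2P; the far shore: 3G 2P)
8. 1 guard ← the near shore.  (the near shore: 3G 2P; the far shore: 2G 2P)
9. 1 guard and 1 prisoner → the far shore.  (the near shore: 2G 1P; the far shore: 3G 3P)
10. 1 prisoner ← the near shore.  (the near shore: 2G 2P; the far shore: 3G 2P)
11. 1 guard and 1 prisoner → the far shore.  (the near shore: 1G 1P; the far shore: 4G 3P)
12. 1 guard ← the near shore.  (the near shore: 2G 1P; the far shore: 3G 3P)
13. 1 guard and 1 prisoner → the far shore.  (the near shore: 1G 0P; the far shore: 4G 4P)
14. 1 prisoner ← the near shore.  (the near shore: 1G 1P; the far shore: 4G 3P)
15. 1 guard and 1 prisoner → the far shore.  (the near shore: 0G 0P; the far shore: 5G 4P)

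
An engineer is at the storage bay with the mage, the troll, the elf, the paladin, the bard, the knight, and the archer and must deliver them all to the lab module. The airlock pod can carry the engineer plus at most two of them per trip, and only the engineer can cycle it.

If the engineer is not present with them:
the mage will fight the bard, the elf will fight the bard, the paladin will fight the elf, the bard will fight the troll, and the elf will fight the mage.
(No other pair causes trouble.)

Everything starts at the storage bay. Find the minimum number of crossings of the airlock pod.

11

Counting alone: the engineer can take at most 2 across per trip to the lab module, so moving all 7 needs at least 4 loaded trips out, with a return between consecutive ones — at least 7 crossings.
The safety rule pushes this higher. Following every safe sequence of crossings, the most of the 7 that can be at the lab module as the airlock pod arrives there on crossings 7, 9 is 5, 6 respectively — never all 7.
So no plan with fewer than 11 crossings exists, and this one achieves 11:
1. Engineer goes to the lab module with the bard and the elf.  [the storage bay: the archer, the knight, the mage, the paladin, the troll | the lab module: the bard, the elf]
2. Engineer goes back to the storage bay with the elf.  [the storage bay: the archer, the elf, the knight, the mage, the paladin, the troll | the lab module: the bard]
3. Engineer goes to the lab module with the mage and the paladin.  [the storage bay: the archer, the elf, the knight, the troll | the lab module: the bard, the mage, the paladin]
4. Engineer goes back to the storage bay with the mage.  [the storage bay: the archer, the elf, the knight, the mage, the troll | the lab module: the bard, the paladin]
5. Engineer goes to the lab module with the mage and the troll.  [the storage bay: the archer, the elf, the knight | the lab module: the bard, the mage, the paladin, the troll]
6. Engineer goes back to the storage bay with the bard.  [the storage bay: the archer, the bard, the elf, the knight | the lab module: the mage, the paladin, the troll]
7. Engineer goes to the lab module with the elf and the knight.  [the storage bay: the archer, the bard | the lab module: the elf, the knight, the mage, the paladin, the troll]
8. Engineer goes back to the storage bay with the elf.  [the storage bay: the archer, the bard, the elf | the lab module: the knight, the mage, the paladin, the troll]
9. Engineer goes to the lab module with the archer and the elf.  [the storage bay: the bard | the lab module: the archer, the elf, the knight, the mage, the paladin, the troll]
10. Engineer goes back to the storage bay with the elf.  [the storage bay: the bard, the elf | the lab module: the archer, the knight, the mage, the paladin, the troll]
11. Engineer goes to the lab module with the bard and the elf.  [the storage bay: — | the lab module: the archer, the bard, the elf, the knight, the mage, the paladin, the troll]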